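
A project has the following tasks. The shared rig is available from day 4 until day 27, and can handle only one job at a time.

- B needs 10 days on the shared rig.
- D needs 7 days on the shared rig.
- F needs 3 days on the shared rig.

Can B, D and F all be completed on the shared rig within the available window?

Yes

The shared rig window is 27 − 4 = 23 days.
Running back to back, the jobs need 10 + 7 + 3 = 20 days on the shared rig.
Since 20 ≤ 23, they fit within the window.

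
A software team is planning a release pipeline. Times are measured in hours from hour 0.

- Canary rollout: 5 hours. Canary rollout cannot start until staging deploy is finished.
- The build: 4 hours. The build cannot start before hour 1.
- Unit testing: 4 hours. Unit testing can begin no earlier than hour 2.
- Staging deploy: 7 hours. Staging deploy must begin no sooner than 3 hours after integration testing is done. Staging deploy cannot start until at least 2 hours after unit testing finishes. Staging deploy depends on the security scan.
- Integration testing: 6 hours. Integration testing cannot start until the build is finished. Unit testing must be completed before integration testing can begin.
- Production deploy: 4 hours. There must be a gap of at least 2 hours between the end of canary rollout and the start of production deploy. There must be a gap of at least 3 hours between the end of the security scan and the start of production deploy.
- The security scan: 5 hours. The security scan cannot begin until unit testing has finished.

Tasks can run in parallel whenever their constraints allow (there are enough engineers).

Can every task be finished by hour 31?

No

Unit testing waits on its own release at hour 2, so it starts at hour 2 and finishes at 2 + 4 = hour 6.
The security scan cannot begin until unit testing (finishes hour 6). It runs from hour 6 to 6 + 5 = hour 11.
The build waits on its own release at hour 1, so it starts at hour 1 and finishes at 1 + 4 = hour 5.
For integration testing: the build (finishes hour 5); unit testing (finishes hour 6). Taking the maximum gives a start of hour 6, and it finishes at 6 + 6 = hour 12.
Staging deploy needs all of integration testing (finishes hour 12, plus 3-hour gap → hour 15); unit testing (finishes hour 6, plus 2-hour gap → hour 8); the security scan (finishes hour 11). That puts its earliest start at hour 15; it finishes at 15 + 7 = hour 22.
Canary rollout waits on staging deploy (finishes hour 22), so it starts at hour 22 and finishes at 22 + 5 = hour 27.
Production deploy cannot start until canary rollout (finishes hour 27, plus 2-hour gap → hour 29); the security scan (finishes hour 11, plus 3-hour gap → hour 14). The controlling bound is hour 29, so production deploy finishes at 29 + 4 = hour 33.
The earliest everything can be done is hour 33, which is after the deadline of 31, so it is not possible.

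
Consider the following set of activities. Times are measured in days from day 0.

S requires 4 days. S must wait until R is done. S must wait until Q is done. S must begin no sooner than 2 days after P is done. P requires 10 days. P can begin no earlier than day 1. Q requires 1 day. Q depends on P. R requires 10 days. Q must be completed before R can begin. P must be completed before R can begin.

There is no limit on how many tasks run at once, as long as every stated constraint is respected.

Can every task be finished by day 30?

After its own release at day 1, P can start at day 1 and finishes at day 11.
After P (finishes day 11), Q can start at day 11 and finishes at day 12.
R has to wait for Q (finishes day 12); P (finishes day 11). The latest of these is day 12, so R runs day 12 to 12 + 10 = day 22.
For S: R (finishes day 22); Q (finishes day 12); P (finishes day 11, plus 2-day gap → day 13). Taking the maximum gives a start of day 22, and it finishes at 22 + 4 = day 26.
Every task is finished by day 26, which is no later than the deadline of 30, so the schedule is feasible.

Yes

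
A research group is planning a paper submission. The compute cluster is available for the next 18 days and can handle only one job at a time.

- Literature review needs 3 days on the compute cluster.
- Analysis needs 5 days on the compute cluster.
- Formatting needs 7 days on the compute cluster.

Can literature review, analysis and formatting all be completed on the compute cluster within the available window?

Yes

Running back to back, the jobs need 3 + 5 + 7 = 15 days on the compute cluster.
Since 15 ≤ 18, they fit within the window.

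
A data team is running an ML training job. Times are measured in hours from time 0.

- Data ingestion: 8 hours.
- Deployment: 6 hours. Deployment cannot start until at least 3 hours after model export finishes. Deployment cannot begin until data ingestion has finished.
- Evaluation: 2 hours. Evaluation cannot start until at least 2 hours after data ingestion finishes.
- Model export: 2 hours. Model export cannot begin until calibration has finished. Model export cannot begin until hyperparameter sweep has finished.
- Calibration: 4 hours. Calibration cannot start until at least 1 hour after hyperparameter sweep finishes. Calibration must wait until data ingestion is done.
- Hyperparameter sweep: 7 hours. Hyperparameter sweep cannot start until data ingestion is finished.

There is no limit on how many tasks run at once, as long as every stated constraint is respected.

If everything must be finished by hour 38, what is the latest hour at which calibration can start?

Nothing follows deployment; the deadline of hour 38 is its only limit. It must start by 38 − 6 = hour 32.
Model export has to be done before deployment (must start by hour 32, minus 3-hour gap → hour 29). That means finishing by hour 29, i.e. starting by 29 − 2 = hour 27.
Calibration feeds into model export (must start by hour 27); so calibration must finish by hour 27 and therefore start by hour 23.

23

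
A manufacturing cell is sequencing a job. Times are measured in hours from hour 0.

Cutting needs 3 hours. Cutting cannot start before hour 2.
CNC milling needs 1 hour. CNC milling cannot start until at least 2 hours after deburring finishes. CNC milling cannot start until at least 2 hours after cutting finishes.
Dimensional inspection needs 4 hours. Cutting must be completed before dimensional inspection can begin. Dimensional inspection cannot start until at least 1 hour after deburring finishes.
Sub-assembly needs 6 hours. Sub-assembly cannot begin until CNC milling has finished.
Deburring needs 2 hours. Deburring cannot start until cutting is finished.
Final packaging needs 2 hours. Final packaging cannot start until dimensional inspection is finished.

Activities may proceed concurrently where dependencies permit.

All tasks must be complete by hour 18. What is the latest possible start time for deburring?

Sub-assembly has no dependents, so it just needs to finish by hour 18. Starting by 18 − 6 = hour 12 achieves that.
CNC milling must finish before sub-assembly (must start by hour 12). With a 1-hour duration, CNC milling must start by 12 − 1 = hour 11.
Final packaging has no dependents, so it just needs to finish by hour 18. Starting by 18 − 2 = hour 16 achieves that.
Since final packaging (must start by hour 16) depends on it, dimensional inspection must finish by hour 16. Backing off its 4-hour duration gives a latest start of hour 12.
For deburring: CNC milling (must start by hour 11, minus 2-hour gap → hour 9); dimensional inspection (must start by hour 12, minus 1-hour gap → hour 11). The most restrictive is hour 9; with a 2-hour duration, deburring must start by hour 7.

7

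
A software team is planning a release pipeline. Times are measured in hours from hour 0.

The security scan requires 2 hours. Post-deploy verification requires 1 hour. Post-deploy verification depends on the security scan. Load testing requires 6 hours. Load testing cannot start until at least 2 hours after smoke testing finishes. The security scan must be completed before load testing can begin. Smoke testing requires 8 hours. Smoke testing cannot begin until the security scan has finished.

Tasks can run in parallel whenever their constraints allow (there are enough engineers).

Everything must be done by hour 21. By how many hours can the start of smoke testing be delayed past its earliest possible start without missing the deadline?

Nothing blocks the security scan, so it runs from hour 0 to hour 2.
Smoke testing cannot begin until the security scan (finishes hour 2). It runs from hour 2 to 2 + 8 = hour 10.

Working backward from the deadline:
To finish by hour 21, load testing (duration 6) must start no later than hour 15.
Smoke testing feeds into load testing (must start by hour 15, minus 2-hour gap → hour 13); so smoke testing must finish by hour 13 and therefore start by hour 5.
So smoke testing can start as early as hour 2 and as late as hour 5, giving 5 − 2 = 3 hours of slack.

3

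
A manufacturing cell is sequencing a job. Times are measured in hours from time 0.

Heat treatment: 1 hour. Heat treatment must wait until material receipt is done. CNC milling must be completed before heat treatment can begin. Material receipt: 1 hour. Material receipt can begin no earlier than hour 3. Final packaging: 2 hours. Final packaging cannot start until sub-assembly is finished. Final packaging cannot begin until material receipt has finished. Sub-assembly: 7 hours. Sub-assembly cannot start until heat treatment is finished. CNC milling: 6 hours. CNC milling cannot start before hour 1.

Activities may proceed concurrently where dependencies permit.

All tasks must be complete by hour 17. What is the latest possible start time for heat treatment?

7

Nothing follows final packaging; the deadline of hour 17 is its only limit. It must start by 17 − 2 = hour 15.
Sub-assembly feeds into final packaging (must start by hour 15); so sub-assembly must finish by hour 15 and therefore start by hour 8.
Heat treatment must finish before sub-assembly (must start by hour 8). With a 1-hour duration, heat treatment must start by 8 − 1 = hour 7.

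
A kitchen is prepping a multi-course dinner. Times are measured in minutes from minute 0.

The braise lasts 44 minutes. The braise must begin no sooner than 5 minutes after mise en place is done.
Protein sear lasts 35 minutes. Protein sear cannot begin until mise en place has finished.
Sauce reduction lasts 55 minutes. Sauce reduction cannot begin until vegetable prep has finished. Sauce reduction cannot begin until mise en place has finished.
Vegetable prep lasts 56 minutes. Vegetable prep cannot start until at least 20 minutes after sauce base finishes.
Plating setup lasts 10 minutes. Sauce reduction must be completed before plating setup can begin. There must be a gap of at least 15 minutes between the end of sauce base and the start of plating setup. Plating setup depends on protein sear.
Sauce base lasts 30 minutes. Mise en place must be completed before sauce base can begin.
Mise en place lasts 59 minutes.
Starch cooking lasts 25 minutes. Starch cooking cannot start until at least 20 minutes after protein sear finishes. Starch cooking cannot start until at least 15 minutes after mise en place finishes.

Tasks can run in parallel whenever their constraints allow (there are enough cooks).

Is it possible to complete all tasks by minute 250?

Mise en place can start immediately at minute 0; it finishes at minute 59.
Protein sear waits on mise en place (finishes minute 59), so it starts at minute 59 and finishes at 59 + 35 = minute 94.
Starch cooking has to wait for protein sear (finishes minute 94, plus 20-minute gap → minute 114); mise en place (finishes minute 59, plus 15-minute gap → minute 74). The latest of these is minute 114, so starch cooking runs minute 114 to 114 + 25 = minute 139.
After mise en place (finishes minute 59, plus 5-minute gap → minute 64), the braise can start at minute 64 and finishes at minute 108.
Sauce base waits on mise en place (finishes minute 59), so it starts at minute 59 and finishes at 59 + 30 = minute 89.
After sauce base (finishes minute 89, plus 20-minute gap → minute 109), vegetable prep can start at minute 109 and finishes at minute 165.
Sauce reduction needs all of vegetable prep (finishes minute 165); mise en place (finishes minute 59). That puts its earliest start at minute 165; it finishes at 165 + 55 = minute 220.
For plating setup: sauce reduction (finishes minute 220); sauce base (finishes minute 89, plus 15-minute gap → minute 104); protein sear (finishes minute 94). Taking the maximum gives a start of minute 220, and it finishes at 220 + 10 = minute 230.
Every task is finished by minute 230, which is no later than the deadline of 250, so the schedule is feasible.

Yes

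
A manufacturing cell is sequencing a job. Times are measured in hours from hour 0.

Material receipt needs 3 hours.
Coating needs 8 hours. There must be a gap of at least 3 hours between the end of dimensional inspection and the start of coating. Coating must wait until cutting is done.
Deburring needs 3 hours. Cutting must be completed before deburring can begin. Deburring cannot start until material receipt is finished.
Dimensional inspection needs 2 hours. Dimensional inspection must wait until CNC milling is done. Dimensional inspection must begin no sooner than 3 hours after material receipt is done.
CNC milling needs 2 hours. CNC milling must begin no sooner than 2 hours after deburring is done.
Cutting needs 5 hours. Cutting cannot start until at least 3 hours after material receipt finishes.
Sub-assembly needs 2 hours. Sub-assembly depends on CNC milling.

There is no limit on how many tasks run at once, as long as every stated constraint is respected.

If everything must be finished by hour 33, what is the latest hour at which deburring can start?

13

To finish by hour 33, coating (duration 8) must start no later than hour 25.
Dimensional inspection must finish before coating (must start by hour 25, minus 3-hour gap → hour 22). With a 2-hour duration, dimensional inspection must start by 22 − 2 = hour 20.
Sub-assembly must finish by hour 33; it takes 2 hours, so it must start by 33 − 2 = hour 31.
CNC milling must finish in time for dimensional inspection (must start by hour 20); sub-assembly (must start by hour 31). The tightest is hour 20, so CNC milling must start by 20 − 2 = hour 18.
Deburring must finish before CNC milling (must start by hour 18, minus 2-hour gap → hour 16). With a 3-hour duration, deburring must start by 16 − 3 = hour 13.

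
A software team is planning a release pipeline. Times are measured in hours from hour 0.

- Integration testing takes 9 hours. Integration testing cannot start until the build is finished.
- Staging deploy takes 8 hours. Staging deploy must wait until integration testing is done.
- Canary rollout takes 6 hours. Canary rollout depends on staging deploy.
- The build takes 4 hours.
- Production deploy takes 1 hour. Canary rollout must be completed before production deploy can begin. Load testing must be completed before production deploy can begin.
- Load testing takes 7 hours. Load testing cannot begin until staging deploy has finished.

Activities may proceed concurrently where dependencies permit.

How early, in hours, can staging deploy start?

The build can start immediately at hour 0; it finishes at hour 4.
Integration testing waits on the build (finishes hour 4), so it starts at hour 4 and finishes at 4 + 9 = hour 13.
Staging deploy waits on integration testing (finishes hour 13), so the earliest it can start is hour 13.

13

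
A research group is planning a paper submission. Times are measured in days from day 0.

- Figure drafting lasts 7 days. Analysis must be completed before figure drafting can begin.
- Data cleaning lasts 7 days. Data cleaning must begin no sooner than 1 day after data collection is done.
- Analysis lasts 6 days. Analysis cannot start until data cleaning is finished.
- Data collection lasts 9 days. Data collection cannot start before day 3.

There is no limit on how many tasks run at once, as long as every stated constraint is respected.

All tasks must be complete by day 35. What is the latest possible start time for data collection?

5

To finish by day 35, figure drafting (duration 7) must start no later than day 28.
Since figure drafting (must start by day 28) depends on it, analysis must finish by day 28. Backing off its 6-day duration gives a latest start of day 22.
Data cleaning feeds into analysis (must start by day 22); so data cleaning must finish by day 22 and therefore start by day 15.
Data collection has to be done before data cleaning (must start by day 15, minus 1-day gap → day 14). That means finishing by day 14, i.e. starting by 14 − 9 = day 5.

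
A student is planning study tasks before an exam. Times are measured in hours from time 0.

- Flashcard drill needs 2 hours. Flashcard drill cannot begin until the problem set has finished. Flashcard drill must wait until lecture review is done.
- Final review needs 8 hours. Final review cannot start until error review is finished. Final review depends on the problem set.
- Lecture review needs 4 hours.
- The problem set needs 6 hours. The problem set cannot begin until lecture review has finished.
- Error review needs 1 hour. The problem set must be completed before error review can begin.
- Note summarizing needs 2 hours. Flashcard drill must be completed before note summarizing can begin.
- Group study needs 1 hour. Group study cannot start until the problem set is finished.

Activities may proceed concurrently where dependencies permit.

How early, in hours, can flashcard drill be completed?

Lecture review has no prerequisites, so it starts at hour 0 and finishes at hour 4.
The problem set waits on lecture review (finishes hour 4), so it starts at hour 4 and finishes at 4 + 6 = hour 10.
Flashcard drill needs all of the problem set (finishes hour 10); lecture review (finishes hour 4). That puts its earliest start at hour 10; it finishes at 10 + 2 = hour 12.

12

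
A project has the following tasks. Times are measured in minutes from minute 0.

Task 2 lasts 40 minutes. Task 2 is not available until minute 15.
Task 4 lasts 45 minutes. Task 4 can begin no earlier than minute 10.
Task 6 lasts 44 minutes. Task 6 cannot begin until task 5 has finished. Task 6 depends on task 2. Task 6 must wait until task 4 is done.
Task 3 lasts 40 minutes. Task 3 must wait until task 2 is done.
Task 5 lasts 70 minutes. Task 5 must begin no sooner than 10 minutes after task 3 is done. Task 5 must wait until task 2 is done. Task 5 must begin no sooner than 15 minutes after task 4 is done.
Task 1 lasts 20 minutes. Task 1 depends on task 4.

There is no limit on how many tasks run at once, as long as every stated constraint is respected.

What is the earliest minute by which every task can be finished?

Task 4 cannot begin until its own release at minute 10. It runs from minute 10 to 10 + 45 = minute 55.
After task 4 (finishes minute 55), task 1 can start at minute 55 and finishes at minute 75.
Task 2 waits on its own release at minute 15, so it starts at minute 15 and finishes at 15 + 40 = minute 55.
After task 2 (finishes minute 55), task 3 can start at minute 55 and finishes at minute 95.
For task 5: task 3 (finishes minute 95, plus 10-minute gap → minute 105); task 2 (finishes minute 55); task 4 (finishes minute 55, plus 15-minute gap → minute 70). Taking the maximum gives a start of minute 105, and it finishes at 105 + 70 = minute 175.
For task 6: task 5 (finishes minute 175); task 2 (finishes minute 55); task 4 (finishes minute 55). Taking the maximum gives a start of minute 175, and it finishes at 175 + 44 = minute 219.
All tasks are finished once the last one completes. Finish times: Task 1 at 75, Task 2 at 55, Task 3 at 95, Task 4 at 55, Task 5 at 175, Task 6 at 219. The latest is minute 219.

219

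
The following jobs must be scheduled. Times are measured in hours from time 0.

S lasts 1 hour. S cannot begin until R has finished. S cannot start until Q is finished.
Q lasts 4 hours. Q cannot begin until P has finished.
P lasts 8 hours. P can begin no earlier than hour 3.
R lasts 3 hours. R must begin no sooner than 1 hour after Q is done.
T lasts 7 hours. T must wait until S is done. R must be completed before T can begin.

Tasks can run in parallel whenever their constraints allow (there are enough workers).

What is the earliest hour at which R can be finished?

P cannot begin until its own release at hour 3. It runs from hour 3 to 3 + 8 = hour 11.
Q waits on P (finishes hour 11), so it starts at hour 11 and finishes at 11 + 4 = hour 15.
R cannot begin until Q (finishes hour 15, plus 1-hour gap → hour 16). It runs from hour 16 to 16 + 3 = hour 19.

19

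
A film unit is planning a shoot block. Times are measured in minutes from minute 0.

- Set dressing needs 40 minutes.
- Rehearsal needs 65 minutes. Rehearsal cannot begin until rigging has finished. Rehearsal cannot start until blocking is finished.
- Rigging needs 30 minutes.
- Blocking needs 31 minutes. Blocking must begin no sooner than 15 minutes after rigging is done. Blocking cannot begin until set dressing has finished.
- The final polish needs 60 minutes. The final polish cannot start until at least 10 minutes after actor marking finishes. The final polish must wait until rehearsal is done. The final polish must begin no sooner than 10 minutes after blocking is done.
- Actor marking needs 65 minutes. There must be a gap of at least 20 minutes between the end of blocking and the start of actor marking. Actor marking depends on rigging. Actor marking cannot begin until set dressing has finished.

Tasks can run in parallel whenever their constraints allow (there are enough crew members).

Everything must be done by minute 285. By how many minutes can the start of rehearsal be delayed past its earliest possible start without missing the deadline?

Set dressing has no prerequisites, so it starts at minute 0 and finishes at minute 40.
Rigging can start immediately at minute 0; it finishes at minute 30.
Blocking cannot start until rigging (finishes minute 30, plus 15-minute gap → minute 45); set dressing (finishes minute 40). The controlling bound is minute 45, so blocking finishes at 45 + 31 = minute 76.
Rehearsal needs all of rigging (finishes minute 30); blocking (finishes minute 76). That puts its earliest start at minute 76; it finishes at 76 + 65 = minute 141.

Working backward from the deadline:
The final polish has no dependents, so it just needs to finish by minute 285. Starting by 285 − 60 = minute 225 achieves that.
Rehearsal feeds into the final polish (must start by minute 225); so rehearsal must finish by minute 225 and therefore start by minute 160.
So rehearsal can start as early as minute 76 and as late as minute 160, giving 160 − 76 = 84 minutes of slack.

84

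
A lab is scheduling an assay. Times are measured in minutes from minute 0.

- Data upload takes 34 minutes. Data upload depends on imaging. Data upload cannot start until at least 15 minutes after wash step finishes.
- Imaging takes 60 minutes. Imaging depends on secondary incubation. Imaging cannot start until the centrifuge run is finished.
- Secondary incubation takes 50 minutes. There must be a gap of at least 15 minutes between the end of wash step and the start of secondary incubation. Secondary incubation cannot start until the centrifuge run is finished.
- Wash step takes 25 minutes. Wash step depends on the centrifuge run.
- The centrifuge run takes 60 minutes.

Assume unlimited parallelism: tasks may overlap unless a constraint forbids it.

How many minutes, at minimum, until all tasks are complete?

244

The centrifuge run has no prerequisites, so it starts at minute 0 and finishes at minute 60.
After the centrifuge run (finishes minute 60), wash step can start at minute 60 and finishes at minute 85.
For secondary incubation: wash step (finishes minute 85, plus 15-minute gap → minute 100); the centrifuge run (finishes minute 60). Taking the maximum gives a start of minute 100, and it finishes at 100 + 50 = minute 150.
Imaging cannot start until secondary incubation (finishes minute 150); the centrifuge run (finishes minute 60). The controlling bound is minute 150, so imaging finishes at 150 + 60 = minute 210.
Data upload cannot start until imaging (finishes minute 210); wash step (finishes minute 85, plus 15-minute gap → minute 100). The controlling bound is minute 210, so data upload finishes at 210 + 34 = minute 244.
All tasks are finished once the last one completes. Finish times: The centrifuge run at 60, Wash step at 85, Secondary incubation at 150, Imaging at 210, Data upload at 244. The latest is minute 244.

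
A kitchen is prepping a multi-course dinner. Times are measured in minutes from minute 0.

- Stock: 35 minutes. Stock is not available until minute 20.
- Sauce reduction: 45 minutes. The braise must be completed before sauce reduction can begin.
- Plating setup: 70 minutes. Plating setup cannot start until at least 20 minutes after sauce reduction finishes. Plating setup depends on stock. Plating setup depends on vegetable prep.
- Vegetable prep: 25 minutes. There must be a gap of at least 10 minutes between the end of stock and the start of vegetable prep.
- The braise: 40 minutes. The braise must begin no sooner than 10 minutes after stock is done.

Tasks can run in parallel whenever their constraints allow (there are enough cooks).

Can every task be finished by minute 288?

After its own release at minute 20, stock can start at minute 20 and finishes at minute 55.
After stock (finishes minute 55, plus 10-minute gap → minute 65), vegetable prep can start at minute 65 and finishes at minute 90.
The braise cannot begin until stock (finishes minute 55, plus 10-minute gap → minute 65). It runs from minute 65 to 65 + 40 = minute 105.
After the braise (finishes minute 105), sauce reduction can start at minute 105 and finishes at minute 150.
Plating setup has to wait for sauce reduction (finishes minute 150, plus 20-minute gap → minute 170); stock (finishes minute 55); vegetable prep (finishes minute 90). The latest of these is minute 170, so plating setup runs minute 170 to 170 + 70 = minute 240.
Every task is finished by minute 240, which is no later than the deadline of 288, so the schedule is feasible.

Yes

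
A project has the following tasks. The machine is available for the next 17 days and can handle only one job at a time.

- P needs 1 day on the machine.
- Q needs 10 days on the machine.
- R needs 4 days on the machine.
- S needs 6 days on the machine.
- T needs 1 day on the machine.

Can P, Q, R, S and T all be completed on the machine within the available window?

No

Running back to back, the jobs need 1 + 10 + 4 + 6 + 1 = 22 days on the machine.
Since 22 > 17, they cannot all fit.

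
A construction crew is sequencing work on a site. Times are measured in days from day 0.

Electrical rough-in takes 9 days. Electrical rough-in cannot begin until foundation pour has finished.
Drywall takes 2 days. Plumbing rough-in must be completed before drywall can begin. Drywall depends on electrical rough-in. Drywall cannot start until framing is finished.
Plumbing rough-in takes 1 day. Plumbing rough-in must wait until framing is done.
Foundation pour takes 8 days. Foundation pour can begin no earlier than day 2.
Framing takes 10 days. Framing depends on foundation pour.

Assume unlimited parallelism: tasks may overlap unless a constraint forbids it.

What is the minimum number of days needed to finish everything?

Foundation pour waits on its own release at day 2, so it starts at day 2 and finishes at 2 + 8 = day 10.
After foundation pour (finishes day 10), electrical rough-in can start at day 10 and finishes at day 19.
Framing waits on foundation pour (finishes day 10), so it starts at day 10 and finishes at 10 + 10 = day 20.
Plumbing rough-in cannot begin until framing (finishes day 20). It runs from day 20 to 20 + 1 = day 21.
Drywall cannot start until plumbing rough-in (finishes day 21); electrical rough-in (finishes day 19); framing (finishes day 20). The controlling bound is day 21, so drywall finishes at 21 + 2 = day 23.
All tasks are finished once the last one completes. Finish times: Foundation pour at 10, Framing at 20, Plumbing rough-in at 21, Electrical rough-in at 19, Drywall at 23. The latest is day 23.

23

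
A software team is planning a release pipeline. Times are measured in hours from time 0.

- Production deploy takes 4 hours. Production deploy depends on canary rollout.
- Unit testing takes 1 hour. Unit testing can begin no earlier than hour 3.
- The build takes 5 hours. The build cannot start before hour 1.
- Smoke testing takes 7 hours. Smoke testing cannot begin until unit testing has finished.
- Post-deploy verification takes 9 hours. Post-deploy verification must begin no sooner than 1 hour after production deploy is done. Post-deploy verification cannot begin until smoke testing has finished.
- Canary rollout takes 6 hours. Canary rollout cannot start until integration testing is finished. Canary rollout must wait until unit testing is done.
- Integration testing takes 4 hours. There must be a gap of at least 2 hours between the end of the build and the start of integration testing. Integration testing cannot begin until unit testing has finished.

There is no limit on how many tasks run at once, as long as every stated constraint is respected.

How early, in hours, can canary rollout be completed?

18

Unit testing cannot begin until its own release at hour 3. It runs from hour 3 to 3 + 1 = hour 4.
The build cannot begin until its own release at hour 1. It runs from hour 1 to 1 + 5 = hour 6.
Integration testing has to wait for the build (finishes hour 6, plus 2-hour gap → hour 8); unit testing (finishes hour 4). The latest of these is hour 8, so integration testing runs hour 8 to 8 + 4 = hour 12.
Canary rollout needs all of integration testing (finishes hour 12); unit testing (finishes hour 4). That puts its earliest start at hour 12; it finishes at 12 + 6 = hour 18.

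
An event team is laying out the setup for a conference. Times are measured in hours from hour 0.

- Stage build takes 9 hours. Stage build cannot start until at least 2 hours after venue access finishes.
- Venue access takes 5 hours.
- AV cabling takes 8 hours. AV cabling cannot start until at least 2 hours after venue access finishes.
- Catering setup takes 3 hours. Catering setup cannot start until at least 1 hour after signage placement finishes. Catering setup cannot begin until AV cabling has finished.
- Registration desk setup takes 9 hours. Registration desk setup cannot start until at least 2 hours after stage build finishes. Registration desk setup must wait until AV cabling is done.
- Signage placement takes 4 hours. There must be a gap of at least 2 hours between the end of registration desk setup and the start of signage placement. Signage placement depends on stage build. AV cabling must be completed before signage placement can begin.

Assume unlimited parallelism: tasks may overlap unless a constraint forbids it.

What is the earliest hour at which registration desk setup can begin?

18

Nothing blocks venue access, so it runs from hour 0 to hour 5.
AV cabling cannot begin until venue access (finishes hour 5, plus 2-hour gap → hour 7). It runs from hour 7 to 7 + 8 = hour 15.
Stage build cannot begin until venue access (finishes hour 5, plus 2-hour gap → hour 7). It runs from hour 7 to 7 + 9 = hour 16.
Registration desk setup waits on stage build (finishes hour 16, plus 2-hour gap → hour 18); AV cabling (finishes hour 15). The latest of these is hour 18, which is the earliest registration desk setup can start.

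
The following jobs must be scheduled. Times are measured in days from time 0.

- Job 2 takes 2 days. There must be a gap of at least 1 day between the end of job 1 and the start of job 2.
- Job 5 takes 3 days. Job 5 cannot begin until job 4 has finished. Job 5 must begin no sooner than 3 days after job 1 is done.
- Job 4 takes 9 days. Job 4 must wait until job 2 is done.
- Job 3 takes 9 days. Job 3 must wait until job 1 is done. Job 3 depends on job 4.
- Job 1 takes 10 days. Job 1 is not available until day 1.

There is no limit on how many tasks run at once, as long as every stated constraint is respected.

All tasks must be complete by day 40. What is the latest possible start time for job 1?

Job 3 must finish by day 40; it takes 9 days, so it must start by 40 − 9 = day 31.
To finish by day 40, job 5 (duration 3) must start no later than day 37.
Job 4 feeds job 3 (must start by day 31); job 5 (must start by day 37). Taking the minimum, job 4 must finish by day 31 and start by 31 − 9 = day 22.
Job 2 feeds into job 4 (must start by day 22); so job 2 must finish by day 22 and therefore start by day 20.
Job 1 has several dependents: job 2 (must start by day 20, minus 1-day gap → day 19); job 3 (must start by day 31); job 5 (must start by day 37, minus 3-day gap → day 34). The earliest of those limits is day 19, so job 1 must start by 19 − 10 = day 9.

9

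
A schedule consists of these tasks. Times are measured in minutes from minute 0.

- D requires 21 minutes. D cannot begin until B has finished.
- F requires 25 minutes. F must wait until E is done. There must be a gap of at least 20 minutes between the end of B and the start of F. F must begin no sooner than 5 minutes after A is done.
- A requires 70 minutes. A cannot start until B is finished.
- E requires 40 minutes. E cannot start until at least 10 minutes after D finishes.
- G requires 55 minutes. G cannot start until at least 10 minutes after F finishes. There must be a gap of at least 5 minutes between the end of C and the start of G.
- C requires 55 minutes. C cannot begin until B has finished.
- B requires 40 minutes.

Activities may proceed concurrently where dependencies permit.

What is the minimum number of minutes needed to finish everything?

Nothing blocks B, so it runs from minute 0 to minute 40.
D cannot begin until B (finishes minute 40). It runs from minute 40 to 40 + 21 = minute 61.
After D (finishes minute 61, plus 10-minute gap → minute 71), E can start at minute 71 and finishes at minute 111.
After B (finishes minute 40), C can start at minute 40 and finishes at minute 95.
A waits on B (finishes minute 40), so it starts at minute 40 and finishes at 40 + 70 = minute 110.
F has to wait for E (finishes minute 111); B (finishes minute 40, plus 20-minute gap → minute 60); A (finishes minute 110, plus 5-minute gap → minute 115). The latest of these is minute 115, so F runs minute 115 to 115 + 25 = minute 140.
For G: F (finishes minute 140, plus 10-minute gap → minute 150); C (finishes minute 95, plus 5-minute gap → minute 100). Taking the maximum gives a start of minute 150, and it finishes at 150 + 55 = minute 205.
All tasks are finished once the last one completes. Finish times: A at 110, B at 40, C at 95, D at 61, E at 111, F at 140, G at 205. The latest is minute 205.

205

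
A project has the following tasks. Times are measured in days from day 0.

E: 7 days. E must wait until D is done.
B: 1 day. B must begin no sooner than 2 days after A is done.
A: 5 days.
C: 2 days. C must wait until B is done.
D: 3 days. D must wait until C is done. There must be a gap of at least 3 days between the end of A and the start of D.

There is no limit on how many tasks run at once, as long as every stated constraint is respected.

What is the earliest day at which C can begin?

A can start immediately at day 0; it finishes at day 5.
After A (finishes day 5, plus 2-day gap → day 7), B can start at day 7 and finishes at day 8.
C waits on B (finishes day 8), so the earliest it can start is day 8.

8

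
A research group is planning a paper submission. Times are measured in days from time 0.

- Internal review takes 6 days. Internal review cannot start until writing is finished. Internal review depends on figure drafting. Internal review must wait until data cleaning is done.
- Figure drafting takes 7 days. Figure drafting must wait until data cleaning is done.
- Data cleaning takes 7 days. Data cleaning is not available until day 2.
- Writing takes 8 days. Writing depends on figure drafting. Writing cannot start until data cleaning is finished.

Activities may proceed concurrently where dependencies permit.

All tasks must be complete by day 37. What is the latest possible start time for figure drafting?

16

Nothing follows internal review; the deadline of day 37 is its only limit. It must start by 37 − 6 = day 31.
Writing feeds into internal review (must start by day 31); so writing must finish by day 31 and therefore start by day 23.
Figure drafting feeds writing (must start by day 23); internal review (must start by day 31). Taking the minimum, figure drafting must finish by day 23 and start by 23 − 7 = day 16.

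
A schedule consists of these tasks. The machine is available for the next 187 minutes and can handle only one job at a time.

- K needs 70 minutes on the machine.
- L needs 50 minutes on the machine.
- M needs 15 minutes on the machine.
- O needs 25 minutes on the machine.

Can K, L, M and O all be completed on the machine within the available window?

Running back to back, the jobs need 70 + 50 + 15 + 25 = 160 minutes on the machine.
Since 160 ≤ 187, they fit within the window.

Yes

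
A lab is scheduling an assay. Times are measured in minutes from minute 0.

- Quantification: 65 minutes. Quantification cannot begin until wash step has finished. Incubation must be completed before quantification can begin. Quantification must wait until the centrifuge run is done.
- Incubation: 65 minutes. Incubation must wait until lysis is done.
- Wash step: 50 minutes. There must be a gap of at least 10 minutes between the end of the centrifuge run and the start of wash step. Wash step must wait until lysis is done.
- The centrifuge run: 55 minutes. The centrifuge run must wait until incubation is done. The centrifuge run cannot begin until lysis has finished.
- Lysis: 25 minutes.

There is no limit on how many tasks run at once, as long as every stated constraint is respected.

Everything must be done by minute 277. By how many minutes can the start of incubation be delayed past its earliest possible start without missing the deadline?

7

Lysis has no prerequisites, so it starts at minute 0 and finishes at minute 25.
After lysis (finishes minute 25), incubation can start at minute 25 and finishes at minute 90.

Working backward from the deadline:
Nothing follows quantification; the deadline of minute 277 is its only limit. It must start by 277 − 65 = minute 212.
Wash step must finish before quantification (must start by minute 212). With a 50-minute duration, wash step must start by 212 − 50 = minute 162.
The centrifuge run feeds wash step (must start by minute 162, minus 10-minute gap → minute 152); quantification (must start by minute 212). Taking the minimum, the centrifuge run must finish by minute 152 and start by 152 − 55 = minute 97.
Incubation has several dependents: the centrifuge run (must start by minute 97); quantification (must start by minute 212). The earliest of those limits is minute 97, so incubation must start by 97 − 65 = minute 32.
So incubation can start as early as minute 25 and as late as minute 32, giving 32 − 25 = 7 minutes of slack.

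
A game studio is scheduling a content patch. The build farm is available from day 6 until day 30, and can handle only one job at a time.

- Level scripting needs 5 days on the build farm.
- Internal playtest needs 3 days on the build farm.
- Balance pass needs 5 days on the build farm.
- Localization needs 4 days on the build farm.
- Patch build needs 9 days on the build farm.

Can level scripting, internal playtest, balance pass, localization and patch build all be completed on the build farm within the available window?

No

The build farm window is 30 − 6 = 24 days.
Running back to back, the jobs need 5 + 3 + 5 + 4 + 9 = 26 days on the build farm.
Since 26 > 24, they cannot all fit.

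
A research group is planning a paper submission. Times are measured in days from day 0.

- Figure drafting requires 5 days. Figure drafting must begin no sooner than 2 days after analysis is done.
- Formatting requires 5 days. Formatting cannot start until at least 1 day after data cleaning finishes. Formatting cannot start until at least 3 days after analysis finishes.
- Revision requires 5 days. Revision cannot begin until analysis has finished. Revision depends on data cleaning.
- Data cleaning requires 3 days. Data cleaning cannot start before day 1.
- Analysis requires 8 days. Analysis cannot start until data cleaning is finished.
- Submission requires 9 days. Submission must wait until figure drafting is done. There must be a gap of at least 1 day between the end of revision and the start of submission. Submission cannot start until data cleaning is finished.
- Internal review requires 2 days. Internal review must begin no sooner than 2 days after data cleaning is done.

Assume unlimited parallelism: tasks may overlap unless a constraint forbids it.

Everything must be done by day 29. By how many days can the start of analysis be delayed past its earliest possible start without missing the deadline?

After its own release at day 1, data cleaning can start at day 1 and finishes at day 4.
After data cleaning (finishes day 4), analysis can start at day 4 and finishes at day 12.

Working backward from the deadline:
To finish by day 29, submission (duration 9) must start no later than day 20.
Figure drafting has to be done before submission (must start by day 20). That means finishing by day 20, i.e. starting by 20 − 5 = day 15.
Revision must finish before submission (must start by day 20, minus 1-day gap → day 19). With a 5-day duration, revision must start by 19 − 5 = day 14.
To finish by day 29, formatting (duration 5) must start no later than day 24.
Analysis feeds figure drafting (must start by day 15, minus 2-day gap → day 13); revision (must start by day 14); formatting (must start by day 24, minus 3-day gap → day 21). Taking the minimum, analysis must finish by day 13 and start by 13 − 8 = day 5.
So analysis can start as early as day 4 and as late as day 5, giving 5 − 4 = 1 day of slack.

1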